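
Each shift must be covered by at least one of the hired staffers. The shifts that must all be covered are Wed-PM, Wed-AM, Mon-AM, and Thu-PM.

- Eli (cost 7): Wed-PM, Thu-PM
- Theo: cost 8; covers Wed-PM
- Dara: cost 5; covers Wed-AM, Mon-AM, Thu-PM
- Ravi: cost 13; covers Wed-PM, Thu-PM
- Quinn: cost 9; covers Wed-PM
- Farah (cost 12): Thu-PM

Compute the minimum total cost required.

12

This is an integer covering problem.
Choose Eli and Dara: together they cover Wed-PM, Wed-AM, Mon-AM, Thu-PM — every shift.
Total cost: 7 + 5 = 12.
No cover costs less than 12.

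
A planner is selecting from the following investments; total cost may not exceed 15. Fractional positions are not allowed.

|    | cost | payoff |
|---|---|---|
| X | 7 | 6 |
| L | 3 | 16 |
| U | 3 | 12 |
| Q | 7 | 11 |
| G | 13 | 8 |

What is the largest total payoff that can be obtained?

39

This is an integer program with binary decision variables.
X + L + U: cost 7 + 3 + 3 = 13 ≤ 15, payoff 6 + 16 + 12 = 34.
L + U + Q: cost 3 + 3 + 7 = 13 ≤ 15, payoff 16 + 12 + 11 = 39.
L + U: cost 3 + 3 = 6 ≤ 15, payoff 16 + 12 = 28.
Best is L, U, and Q with total payoff 39.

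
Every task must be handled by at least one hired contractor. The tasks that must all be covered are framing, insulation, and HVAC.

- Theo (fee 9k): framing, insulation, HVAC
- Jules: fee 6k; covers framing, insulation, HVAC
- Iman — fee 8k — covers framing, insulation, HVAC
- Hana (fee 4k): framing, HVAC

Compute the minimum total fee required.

6

Jules alone covers framing, insulation, HVAC — every task.
Total fee: 6.
No cover costs less than 6.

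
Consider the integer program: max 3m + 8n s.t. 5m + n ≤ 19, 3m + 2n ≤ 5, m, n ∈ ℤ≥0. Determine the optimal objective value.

16

(m,n)=(0,2) is feasible, giving 16.
(m,n)=(1,1) is feasible, giving 11.
(m,n)=(0,1) is feasible, giving 8.
The best lattice point is (0,2), giving 16.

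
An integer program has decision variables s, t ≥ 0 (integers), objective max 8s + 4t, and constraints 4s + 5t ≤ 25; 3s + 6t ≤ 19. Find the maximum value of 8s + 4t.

48

The continuous relaxation peaks at (6.25, 0) with value 50.00; rounding to a feasible lattice point costs some objective.
(s,t)=(6,0): 4·6+5·0=24≤25, 3·6+6·0=18≤19, objective 48.
(s,t)=(5,0): 4·5+5·0=20≤25, 3·5+6·0=15≤19, objective 40.
The best lattice point is (6,0), giving 48.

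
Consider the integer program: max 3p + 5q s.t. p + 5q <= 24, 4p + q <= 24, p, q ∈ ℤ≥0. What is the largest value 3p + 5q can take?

Relaxing integrality, the LP optimum is 34.11 at (p,q) = (5.05, 3.79), which is not an integer point.
(p,q)=(4,4): 1·4+5·4=24≤24, 4·4+1·4=20≤24, objective 32.
(p,q)=(5,3): 1·5+5·3=20≤24, 4·5+1·3=23≤24, objective 30.
(p,q)=(3,4): 1·3+5·4=23≤24, 4·3+1·4=16≤24, objective 29.
The best lattice point is (4,4), giving 32.

32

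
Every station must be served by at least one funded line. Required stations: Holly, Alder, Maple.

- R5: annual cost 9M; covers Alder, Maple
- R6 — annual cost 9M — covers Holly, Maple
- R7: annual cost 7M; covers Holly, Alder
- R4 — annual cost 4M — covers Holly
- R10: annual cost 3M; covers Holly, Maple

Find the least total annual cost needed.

10

Choose R7 and R10: together they cover Holly, Alder, Maple — every station.
Total annual cost: 7 + 3 = 10.
No cover costs less than 10.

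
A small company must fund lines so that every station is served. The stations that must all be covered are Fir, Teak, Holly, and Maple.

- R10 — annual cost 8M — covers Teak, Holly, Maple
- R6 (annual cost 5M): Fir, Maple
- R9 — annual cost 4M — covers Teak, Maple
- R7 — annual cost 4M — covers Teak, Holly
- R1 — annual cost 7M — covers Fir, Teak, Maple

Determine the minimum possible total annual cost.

This is a weighted set-cover instance.
The greedy cost-per-new-station heuristic would pick R9, R7, and R6 for 13, but a cheaper cover exists.
Choose R6 and R7: together they cover Fir, Teak, Holly, Maple — every station.
Total annual cost: 5 + 4 = 9.
No cover costs less than 9.

9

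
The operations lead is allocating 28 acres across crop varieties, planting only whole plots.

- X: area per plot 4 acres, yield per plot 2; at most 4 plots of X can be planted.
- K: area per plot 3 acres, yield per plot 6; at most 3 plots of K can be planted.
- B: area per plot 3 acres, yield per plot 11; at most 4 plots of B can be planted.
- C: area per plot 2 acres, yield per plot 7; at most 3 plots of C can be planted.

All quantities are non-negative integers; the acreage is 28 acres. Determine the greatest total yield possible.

83

3×K, 4×B, and 3×C: area 27 ≤ 28, yield 3·6 + 4·11 + 3·7 = 83.
1×X, 2×K, 4×B, and 3×C: area 28 ≤ 28, yield 1·2 + 2·6 + 4·11 + 3·7 = 79.
Best is 83.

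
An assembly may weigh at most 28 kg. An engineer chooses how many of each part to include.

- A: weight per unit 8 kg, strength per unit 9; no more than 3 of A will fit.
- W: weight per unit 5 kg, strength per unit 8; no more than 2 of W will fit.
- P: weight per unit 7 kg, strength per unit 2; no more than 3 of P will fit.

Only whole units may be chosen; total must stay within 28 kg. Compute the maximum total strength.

34

2×A, 1×W, and 1×P: weight 28 ≤ 28, strength 2·9 + 1·8 + 1·2 = 28.
2×A and 2×W: weight 26 ≤ 28, strength 2·9 + 2·8 = 34.
Best is 34.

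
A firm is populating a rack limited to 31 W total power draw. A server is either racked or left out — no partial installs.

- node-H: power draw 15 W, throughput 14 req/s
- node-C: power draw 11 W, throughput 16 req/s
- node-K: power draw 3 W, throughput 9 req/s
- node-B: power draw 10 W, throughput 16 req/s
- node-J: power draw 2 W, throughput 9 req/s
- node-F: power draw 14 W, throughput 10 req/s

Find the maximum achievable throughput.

node-C + node-K + node-B + node-J: power draw 11 + 3 + 10 + 2 = 26 ≤ 31, throughput 16 + 9 + 16 + 9 = 50.
node-H + node-K + node-B + node-J: power draw 15 + 3 + 10 + 2 = 30 ≤ 31, throughput 14 + 9 + 16 + 9 = 48.
Best is node-C, node-K, node-B, and node-J with total throughput 50.

50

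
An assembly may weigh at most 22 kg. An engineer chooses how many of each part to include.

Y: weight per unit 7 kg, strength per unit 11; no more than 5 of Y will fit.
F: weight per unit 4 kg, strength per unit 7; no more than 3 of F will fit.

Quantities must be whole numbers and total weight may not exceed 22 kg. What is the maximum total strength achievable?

This is a bounded integer knapsack.
F has the best ratio (7/4); taking only F gives at most 3×7 = 21 (stopped by the supply cap of 3).
Mixing does better — 2×Y and 2×F: weight 22 ≤ 22, strength 2·11 + 2·7 = 36.

36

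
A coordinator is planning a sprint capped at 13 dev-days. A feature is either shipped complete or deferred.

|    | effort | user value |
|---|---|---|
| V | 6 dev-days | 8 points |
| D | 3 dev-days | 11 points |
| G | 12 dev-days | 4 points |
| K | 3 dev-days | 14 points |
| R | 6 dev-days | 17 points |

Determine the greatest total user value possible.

42

D + K + R: effort 3 + 3 + 6 = 12 ≤ 13, user value 11 + 14 + 17 = 42.
V + D + K: effort 6 + 3 + 3 = 12 ≤ 13, user value 8 + 11 + 14 = 33.
Best is D, K, and R with total user value 42.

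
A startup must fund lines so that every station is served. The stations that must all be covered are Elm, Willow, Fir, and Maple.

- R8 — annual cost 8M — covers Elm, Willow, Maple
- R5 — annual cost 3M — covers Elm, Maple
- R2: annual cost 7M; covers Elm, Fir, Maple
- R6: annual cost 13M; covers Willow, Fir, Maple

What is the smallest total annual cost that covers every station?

15

Choose R8 and R2: together they cover Elm, Willow, Fir, Maple — every station.
Total annual cost: 8 + 7 = 15.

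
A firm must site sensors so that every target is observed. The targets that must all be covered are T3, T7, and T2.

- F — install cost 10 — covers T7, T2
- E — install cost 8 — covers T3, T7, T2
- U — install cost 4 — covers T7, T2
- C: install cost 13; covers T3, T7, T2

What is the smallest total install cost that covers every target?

The greedy cost-per-new-target heuristic would pick U and E for 12, but a cheaper cover exists.
E alone covers T3, T7, T2 — every target.
Total install cost: 8.
No cover costs less than 8.

8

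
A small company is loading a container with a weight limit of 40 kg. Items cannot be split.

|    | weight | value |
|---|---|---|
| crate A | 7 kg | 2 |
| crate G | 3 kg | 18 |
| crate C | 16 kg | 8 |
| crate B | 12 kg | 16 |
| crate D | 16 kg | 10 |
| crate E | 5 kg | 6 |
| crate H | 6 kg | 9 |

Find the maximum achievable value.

53

This is an integer program with binary decision variables.
Allowing fractional choices, the relaxed optimum would be about 57.8, but items are indivisible.
crate A + crate G + crate B + crate E + crate H: weight 7 + 3 + 12 + 5 + 6 = 33 ≤ 40, value 2 + 18 + 16 + 6 + 9 = 51.
crate G + crate B + crate D + crate H: weight 3 + 12 + 16 + 6 = 37 ≤ 40, value 18 + 16 + 10 + 9 = 53.
Best is crate G, crate B, crate D, and crate H with total value 53.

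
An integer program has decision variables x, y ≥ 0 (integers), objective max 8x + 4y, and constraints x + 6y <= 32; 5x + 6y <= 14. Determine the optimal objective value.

(x,y)=(2,0): 1·2+6·0=2≤32, 5·2+6·0=10≤14, objective 16.
(x,y)=(1,1): 1·1+6·1=7≤32, 5·1+6·1=11≤14, objective 12.
(x,y)=(1,0): 1·1+6·0=1≤32, 5·1+6·0=5≤14, objective 8.
The best lattice point is (2,0), giving 16.

16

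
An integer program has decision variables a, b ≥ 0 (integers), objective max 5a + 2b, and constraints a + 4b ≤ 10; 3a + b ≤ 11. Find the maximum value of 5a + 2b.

17

Relaxing integrality, the LP optimum is 18.91 at (a,b) = (3.09, 1.73), which is not an integer point.
(a,b)=(3,1): 1·3+4·1=7≤10, 3·3+1·1=10≤11, objective 17.
(a,b)=(3,0): 1·3+4·0=3≤10, 3·3+1·0=9≤11, objective 15.
(a,b)=(2,2): 1·2+4·2=10≤10, 3·2+1·2=8≤11, objective 14.
(a,b)=(2,1): 1·2+4·1=6≤10, 3·2+1·1=7≤11, objective 12.
No feasible integer point exceeds 17.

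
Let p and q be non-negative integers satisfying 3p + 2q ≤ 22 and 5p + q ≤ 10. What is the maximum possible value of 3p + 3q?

(p,q)=(0,10): 3·0+2·10=20≤22, 5·0+1·10=10≤10, objective 30.
(p,q)=(0,9): 3·0+2·9=18≤22, 5·0+1·9=9≤10, objective 27.
Maximum is 30 at (p,q)=(0,10).

30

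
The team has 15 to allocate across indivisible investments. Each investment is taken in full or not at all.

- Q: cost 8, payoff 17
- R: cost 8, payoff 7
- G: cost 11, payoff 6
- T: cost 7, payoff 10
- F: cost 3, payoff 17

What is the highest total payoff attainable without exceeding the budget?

34

Q + F: cost 8 + 3 = 11 ≤ 15, payoff 17 + 17 = 34.
Q + T: cost 8 + 7 = 15 ≤ 15, payoff 17 + 10 = 27.
T + F: cost 7 + 3 = 10 ≤ 15, payoff 10 + 17 = 27.
Best is Q and F with total payoff 34.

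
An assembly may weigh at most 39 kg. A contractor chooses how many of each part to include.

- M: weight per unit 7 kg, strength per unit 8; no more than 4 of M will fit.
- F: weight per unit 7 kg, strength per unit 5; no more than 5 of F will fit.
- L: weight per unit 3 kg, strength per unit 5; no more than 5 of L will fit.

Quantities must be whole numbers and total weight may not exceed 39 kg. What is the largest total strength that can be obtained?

49

This is a bounded integer knapsack.
L has the best ratio (5/3); taking only L gives at most 5×5 = 25 (stopped by the supply cap of 5).
Mixing does better — 3×M and 5×L: weight 36 ≤ 39, strength 3·8 + 5·5 = 49.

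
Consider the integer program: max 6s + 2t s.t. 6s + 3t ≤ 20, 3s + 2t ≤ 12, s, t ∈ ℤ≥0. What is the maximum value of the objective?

18

Relaxing integrality, the LP optimum is 20.00 at (s,t) = (3.33, 0), which is not an integer point.
(s,t)=(3,0): 6·3+3·0=18≤20, 3·3+2·0=9≤12, objective 18.
(s,t)=(2,1): 6·2+3·1=15≤20, 3·2+2·1=8≤12, objective 14.
(s,t)=(2,0): 6·2+3·0=12≤20, 3·2+2·0=6≤12, objective 12.
The best lattice point is (3,0), giving 18.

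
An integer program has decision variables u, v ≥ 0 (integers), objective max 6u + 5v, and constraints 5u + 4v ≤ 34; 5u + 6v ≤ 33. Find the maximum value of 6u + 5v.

36

(u,v)=(6,0) is feasible, giving 36.
(u,v)=(5,1) is feasible, giving 35.
(u,v)=(5,0) is feasible, giving 30.
The best lattice point is (6,0), giving 36.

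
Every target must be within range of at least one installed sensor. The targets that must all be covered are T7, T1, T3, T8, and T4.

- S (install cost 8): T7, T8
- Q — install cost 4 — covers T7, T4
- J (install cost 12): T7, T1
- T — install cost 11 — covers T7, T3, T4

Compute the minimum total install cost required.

31

Choose S, J, and T: together they cover T7, T1, T3, T8, T4 — every target.
Total install cost: 8 + 12 + 11 = 31.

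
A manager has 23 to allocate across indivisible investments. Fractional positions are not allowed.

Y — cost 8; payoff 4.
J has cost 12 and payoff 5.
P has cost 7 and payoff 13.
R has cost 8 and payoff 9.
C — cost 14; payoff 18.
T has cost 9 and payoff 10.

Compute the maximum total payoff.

31

Take P and C: cost 7 + 14 = 21 ≤ 23, payoff 13 + 18 = 31.
No other feasible combination does better.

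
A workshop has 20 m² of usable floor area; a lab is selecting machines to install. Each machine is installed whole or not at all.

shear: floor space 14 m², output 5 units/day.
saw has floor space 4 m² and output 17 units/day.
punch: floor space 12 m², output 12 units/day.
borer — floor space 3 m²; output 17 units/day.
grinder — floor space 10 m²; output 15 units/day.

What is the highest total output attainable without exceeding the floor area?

49

Treat it as a binary knapsack problem.
saw + punch + borer: floor space 4 + 12 + 3 = 19 ≤ 20, output 17 + 12 + 17 = 46.
saw + borer + grinder: floor space 4 + 3 + 10 = 17 ≤ 20, output 17 + 17 + 15 = 49.
saw + borer: floor space 4 + 3 = 7 ≤ 20, output 17 + 17 = 34.
Best is saw, borer, and grinder with total output 49.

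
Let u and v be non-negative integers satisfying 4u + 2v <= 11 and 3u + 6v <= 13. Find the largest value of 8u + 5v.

21

(u,v)=(2,1) is feasible, giving 21.
(u,v)=(2,0) is feasible, giving 16.
(u,v)=(1,1) is feasible, giving 13.
The best lattice point is (2,1), giving 21.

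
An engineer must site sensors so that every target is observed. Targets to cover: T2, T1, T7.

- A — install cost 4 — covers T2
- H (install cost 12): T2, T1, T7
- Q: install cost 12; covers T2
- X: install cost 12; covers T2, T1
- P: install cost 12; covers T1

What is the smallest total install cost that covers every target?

12

This is a weighted set-cover instance.
The greedy cost-per-new-target heuristic would pick A and H for 16, but a cheaper cover exists.
H alone covers T2, T1, T7 — every target.
Total install cost: 12.
No cover costs less than 12.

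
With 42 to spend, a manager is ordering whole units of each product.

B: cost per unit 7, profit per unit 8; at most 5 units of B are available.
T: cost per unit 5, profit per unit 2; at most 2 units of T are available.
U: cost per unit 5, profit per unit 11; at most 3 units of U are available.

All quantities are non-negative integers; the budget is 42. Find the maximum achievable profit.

59

This is a bounded integer knapsack.
U has the best ratio (11/5); taking only U gives at most 3×11 = 33 (stopped by the supply cap of 3).
Mixing does better — 3×B, 1×T, and 3×U: cost 41 ≤ 42, profit 3·8 + 1·2 + 3·11 = 59.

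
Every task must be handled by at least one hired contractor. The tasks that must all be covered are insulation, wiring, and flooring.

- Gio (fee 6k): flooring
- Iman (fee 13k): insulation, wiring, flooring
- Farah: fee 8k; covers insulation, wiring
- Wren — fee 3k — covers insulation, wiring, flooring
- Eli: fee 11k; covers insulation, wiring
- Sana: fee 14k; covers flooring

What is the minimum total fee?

3

Wren alone covers insulation, wiring, flooring — every task.
Total fee: 3.
No cover costs less than 3.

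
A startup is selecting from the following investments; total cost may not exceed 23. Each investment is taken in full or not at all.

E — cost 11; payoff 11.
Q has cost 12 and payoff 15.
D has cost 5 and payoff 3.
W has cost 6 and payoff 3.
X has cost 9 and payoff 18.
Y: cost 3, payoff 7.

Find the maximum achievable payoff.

36

Allowing fractional choices, the relaxed optimum would be about 38.8, but investments are indivisible.
D + W + X + Y: cost 5 + 6 + 9 + 3 = 23 ≤ 23, payoff 3 + 3 + 18 + 7 = 31.
E + X + Y: cost 11 + 9 + 3 = 23 ≤ 23, payoff 11 + 18 + 7 = 36.
Q + X: cost 12 + 9 = 21 ≤ 23, payoff 15 + 18 = 33.
Best is E, X, and Y with total payoff 36.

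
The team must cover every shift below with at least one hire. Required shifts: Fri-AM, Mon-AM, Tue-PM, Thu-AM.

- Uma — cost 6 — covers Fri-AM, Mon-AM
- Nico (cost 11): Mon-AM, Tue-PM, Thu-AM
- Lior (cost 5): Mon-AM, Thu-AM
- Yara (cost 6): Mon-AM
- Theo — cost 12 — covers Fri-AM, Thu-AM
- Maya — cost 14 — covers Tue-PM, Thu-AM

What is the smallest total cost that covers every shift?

The greedy cost-per-new-shift heuristic would pick Lior, Uma, and Nico for 22, but a cheaper cover exists.
Choose Uma and Nico: together they cover Fri-AM, Mon-AM, Tue-PM, Thu-AM — every shift.
Total cost: 6 + 11 = 17.
No cover costs less than 17.

17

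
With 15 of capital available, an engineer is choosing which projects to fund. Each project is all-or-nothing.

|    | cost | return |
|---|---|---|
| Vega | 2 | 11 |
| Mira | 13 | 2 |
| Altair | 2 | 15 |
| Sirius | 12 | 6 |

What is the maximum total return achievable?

This is a 0-1 knapsack instance.
Allowing fractional choices, the relaxed optimum would be about 31.5, but projects are indivisible.
Vega + Altair: cost 2 + 2 = 4 ≤ 15, return 11 + 15 = 26.
Altair + Sirius: cost 2 + 12 = 14 ≤ 15, return 15 + 6 = 21.
Vega + Sirius: cost 2 + 12 = 14 ≤ 15, return 11 + 6 = 17.
Best is Vega and Altair with total return 26.

26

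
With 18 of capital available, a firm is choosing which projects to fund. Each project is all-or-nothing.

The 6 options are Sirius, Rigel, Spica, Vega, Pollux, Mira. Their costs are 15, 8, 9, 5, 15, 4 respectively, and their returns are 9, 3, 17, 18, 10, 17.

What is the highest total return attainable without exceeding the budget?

Spica + Vega + Mira: cost 9 + 5 + 4 = 18 ≤ 18, return 17 + 18 + 17 = 52.
Rigel + Vega + Mira: cost 8 + 5 + 4 = 17 ≤ 18, return 3 + 18 + 17 = 38.
Best is Spica, Vega, and Mira with total return 52.

52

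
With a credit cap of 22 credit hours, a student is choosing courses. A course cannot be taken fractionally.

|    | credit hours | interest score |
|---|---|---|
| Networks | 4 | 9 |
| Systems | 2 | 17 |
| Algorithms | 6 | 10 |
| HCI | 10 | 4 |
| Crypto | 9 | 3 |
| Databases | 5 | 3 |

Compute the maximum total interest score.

Take Networks, Systems, Algorithms, and HCI: credit hours 4 + 2 + 6 + 10 = 22 ≤ 22, interest score 9 + 17 + 10 + 4 = 40.
No other feasible combination does better.

40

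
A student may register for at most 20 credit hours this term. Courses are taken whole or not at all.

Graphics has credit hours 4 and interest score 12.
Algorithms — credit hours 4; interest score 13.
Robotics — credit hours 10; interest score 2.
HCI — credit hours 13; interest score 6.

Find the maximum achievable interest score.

Allowing fractional choices, the relaxed optimum would be about 30.5, but courses are indivisible.
Graphics + Algorithms: credit hours 4 + 4 = 8 ≤ 20, interest score 12 + 13 = 25.
Graphics + Algorithms + Robotics: credit hours 4 + 4 + 10 = 18 ≤ 20, interest score 12 + 13 + 2 = 27.
Best is Graphics, Algorithms, and Robotics with total interest score 27.

27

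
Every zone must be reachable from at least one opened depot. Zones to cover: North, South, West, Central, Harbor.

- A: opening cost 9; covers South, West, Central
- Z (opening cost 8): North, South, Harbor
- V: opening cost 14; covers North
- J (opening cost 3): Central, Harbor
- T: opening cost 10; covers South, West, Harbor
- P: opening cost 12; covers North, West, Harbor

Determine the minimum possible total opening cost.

This is an integer covering problem.
The greedy cost-per-new-zone heuristic would pick J, Z, and A for 20, but a cheaper cover exists.
Choose A and Z: together they cover North, South, West, Central, Harbor — every zone.
Total opening cost: 9 + 8 = 17.
No cover costs less than 17.

17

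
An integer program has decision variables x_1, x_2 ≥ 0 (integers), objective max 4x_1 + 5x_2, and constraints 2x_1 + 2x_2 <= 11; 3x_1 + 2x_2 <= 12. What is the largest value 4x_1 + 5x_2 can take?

25

(x_1,x_2)=(0,5) is feasible, giving 25.
(x_1,x_2)=(1,4) is feasible, giving 24.
(x_1,x_2)=(0,4) is feasible, giving 20.
Maximum is 25 at (x_1,x_2)=(0,5).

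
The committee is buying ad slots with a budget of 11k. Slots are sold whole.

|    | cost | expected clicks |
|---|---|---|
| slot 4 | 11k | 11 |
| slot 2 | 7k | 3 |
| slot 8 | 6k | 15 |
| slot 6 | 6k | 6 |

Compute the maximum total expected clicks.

15

Allowing fractional choices, the relaxed optimum would be about 20.0, but ad slots are indivisible.
slot 8: cost 6 ≤ 11, expected clicks 15.
slot 6: cost 6 ≤ 11, expected clicks 6.
slot 4: cost 11 ≤ 11, expected clicks 11.
Best is slot 8 with total expected clicks 15.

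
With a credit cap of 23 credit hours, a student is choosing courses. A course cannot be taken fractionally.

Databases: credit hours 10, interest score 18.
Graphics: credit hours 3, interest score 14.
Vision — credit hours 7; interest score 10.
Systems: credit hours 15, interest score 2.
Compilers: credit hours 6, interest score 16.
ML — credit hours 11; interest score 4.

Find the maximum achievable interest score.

This is an integer program with binary decision variables.
Allowing fractional choices, the relaxed optimum would be about 53.7, but courses are indivisible.
Databases + Graphics + Compilers: credit hours 10 + 3 + 6 = 19 ≤ 23, interest score 18 + 14 + 16 = 48.
Databases + Vision + Compilers: credit hours 10 + 7 + 6 = 23 ≤ 23, interest score 18 + 10 + 16 = 44.
Databases + Graphics + Vision: credit hours 10 + 3 + 7 = 20 ≤ 23, interest score 18 + 14 + 10 = 42.
Best is Databases, Graphics, and Compilers with total interest score 48.

48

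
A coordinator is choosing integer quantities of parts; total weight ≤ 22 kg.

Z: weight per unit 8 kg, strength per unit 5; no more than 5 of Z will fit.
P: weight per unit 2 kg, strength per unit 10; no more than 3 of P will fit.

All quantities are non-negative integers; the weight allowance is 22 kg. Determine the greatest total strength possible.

40

This is a bounded integer knapsack.
1×Z and 3×P: weight 14 ≤ 22, strength 1·5 + 3·10 = 35.
2×Z and 3×P: weight 22 ≤ 22, strength 2·5 + 3·10 = 40.
Best is 40.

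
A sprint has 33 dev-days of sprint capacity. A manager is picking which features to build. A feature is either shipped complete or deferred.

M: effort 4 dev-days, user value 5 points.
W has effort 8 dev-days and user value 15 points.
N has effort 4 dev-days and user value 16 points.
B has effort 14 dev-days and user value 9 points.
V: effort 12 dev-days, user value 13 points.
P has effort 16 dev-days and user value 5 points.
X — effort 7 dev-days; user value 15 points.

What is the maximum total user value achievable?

Allowing fractional choices, the relaxed optimum would be about 61.8, but features are indivisible.
W + N + B + X: effort 8 + 4 + 14 + 7 = 33 ≤ 33, user value 15 + 16 + 9 + 15 = 55.
W + N + V + X: effort 8 + 4 + 12 + 7 = 31 ≤ 33, user value 15 + 16 + 13 + 15 = 59.
Best is W, N, V, and X with total user value 59.

59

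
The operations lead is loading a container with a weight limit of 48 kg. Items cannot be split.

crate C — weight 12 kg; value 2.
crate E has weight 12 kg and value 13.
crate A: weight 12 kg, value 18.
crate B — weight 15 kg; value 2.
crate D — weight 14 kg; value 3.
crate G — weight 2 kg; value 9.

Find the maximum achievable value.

43

This is a 0-1 knapsack instance.
Allowing fractional choices, the relaxed optimum would be about 44.3, but items are indivisible.
crate C + crate E + crate A + crate G: weight 12 + 12 + 12 + 2 = 38 ≤ 48, value 2 + 13 + 18 + 9 = 42.
crate E + crate A + crate D + crate G: weight 12 + 12 + 14 + 2 = 40 ≤ 48, value 13 + 18 + 3 + 9 = 43.
crate E + crate A + crate B + crate G: weight 12 + 12 + 15 + 2 = 41 ≤ 48, value 13 + 18 + 2 + 9 = 42.
Best is crate E, crate A, crate D, and crate G with total value 43.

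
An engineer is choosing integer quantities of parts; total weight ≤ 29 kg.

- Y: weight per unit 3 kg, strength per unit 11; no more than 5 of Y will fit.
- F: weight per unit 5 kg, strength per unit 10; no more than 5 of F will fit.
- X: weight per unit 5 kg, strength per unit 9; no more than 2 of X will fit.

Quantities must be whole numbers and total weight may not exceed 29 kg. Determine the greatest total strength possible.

Y has the best ratio (11/3); taking only Y gives at most 5×11 = 55 (stopped by the supply cap of 5).
Mixing does better — 5×Y and 2×F: weight 25 ≤ 29, strength 5·11 + 2·10 = 75.

75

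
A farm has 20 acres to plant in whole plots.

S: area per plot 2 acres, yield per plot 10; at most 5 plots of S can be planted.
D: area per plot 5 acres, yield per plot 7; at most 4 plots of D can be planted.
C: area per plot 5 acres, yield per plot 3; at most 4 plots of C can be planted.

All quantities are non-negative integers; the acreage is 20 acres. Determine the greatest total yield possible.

64

S has the best ratio (10/2); taking only S gives at most 5×10 = 50 (stopped by the supply cap of 5).
Mixing does better — 5×S and 2×D: area 20 ≤ 20, yield 5·10 + 2·7 = 64.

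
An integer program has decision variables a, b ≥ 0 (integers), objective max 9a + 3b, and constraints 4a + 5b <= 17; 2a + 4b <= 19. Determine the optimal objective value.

The continuous relaxation peaks at (4.25, 0) with value 38.25; rounding to a feasible lattice point costs some objective.
(a,b)=(4,0): 4·4+5·0=16≤17, 2·4+4·0=8≤19, objective 36.
(a,b)=(3,1): 4·3+5·1=17≤17, 2·3+4·1=10≤19, objective 30.
(a,b)=(3,0): 4·3+5·0=12≤17, 2·3+4·0=6≤19, objective 27.
No feasible integer point exceeds 36.

36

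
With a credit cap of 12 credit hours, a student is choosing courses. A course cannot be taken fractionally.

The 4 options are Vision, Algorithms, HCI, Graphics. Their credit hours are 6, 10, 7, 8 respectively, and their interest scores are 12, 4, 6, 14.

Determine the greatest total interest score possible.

This is a 0-1 knapsack instance.
Allowing fractional choices, the relaxed optimum would be about 22.5, but courses are indivisible.
HCI: credit hours 7 ≤ 12, interest score 6.
Vision: credit hours 6 ≤ 12, interest score 12.
Graphics: credit hours 8 ≤ 12, interest score 14.
Best is Graphics with total interest score 14.

14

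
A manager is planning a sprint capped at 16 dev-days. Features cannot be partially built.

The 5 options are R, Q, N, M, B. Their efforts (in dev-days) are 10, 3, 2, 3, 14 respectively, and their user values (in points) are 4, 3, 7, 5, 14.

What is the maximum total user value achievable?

21

Allowing fractional choices, the relaxed optimum would be about 23.0, but features are indivisible.
N + B: effort 2 + 14 = 16 ≤ 16, user value 7 + 14 = 21.
R + N + M: effort 10 + 2 + 3 = 15 ≤ 16, user value 4 + 7 + 5 = 16.
Best is N and B with total user value 21.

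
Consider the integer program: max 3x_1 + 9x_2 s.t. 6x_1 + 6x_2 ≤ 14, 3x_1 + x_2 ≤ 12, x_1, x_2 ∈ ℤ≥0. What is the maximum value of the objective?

18

(x_1,x_2)=(0,2): 6·0+6·2=12≤14, 3·0+1·2=2≤12, objective 18.
(x_1,x_2)=(1,1): 6·1+6·1=12≤14, 3·1+1·1=4≤12, objective 12.
(x_1,x_2)=(0,1): 6·0+6·1=6≤14, 3·0+1·1=1≤12, objective 9.
Maximum is 18 at (x_1,x_2)=(0,2).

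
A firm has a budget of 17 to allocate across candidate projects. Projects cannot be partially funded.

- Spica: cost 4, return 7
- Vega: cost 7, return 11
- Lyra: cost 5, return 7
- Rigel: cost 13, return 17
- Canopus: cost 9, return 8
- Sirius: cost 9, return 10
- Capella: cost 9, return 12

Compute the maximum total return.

This is a 0-1 knapsack instance.
Take Spica, Vega, and Lyra: cost 4 + 7 + 5 = 16 ≤ 17, return 7 + 11 + 7 = 25.
No other feasible combination does better.

25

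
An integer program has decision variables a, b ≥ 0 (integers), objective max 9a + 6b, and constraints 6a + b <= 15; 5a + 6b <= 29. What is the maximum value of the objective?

The continuous relaxation peaks at (1.97, 3.19) with value 36.87; rounding to a feasible lattice point costs some objective.
(a,b)=(2,3): 6·2+1·3=15≤15, 5·2+6·3=28≤29, objective 36.
(a,b)=(1,4): 6·1+1·4=10≤15, 5·1+6·4=29≤29, objective 33.
(a,b)=(2,2): 6·2+1·2=14≤15, 5·2+6·2=22≤29, objective 30.
Maximum is 36 at (a,b)=(2,3).

36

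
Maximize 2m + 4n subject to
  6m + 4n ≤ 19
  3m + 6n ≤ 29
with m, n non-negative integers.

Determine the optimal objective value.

(m,n)=(0,4): 6·0+4·4=16≤19, 3·0+6·4=24≤29, objective 16.
(m,n)=(1,3): 6·1+4·3=18≤19, 3·1+6·3=21≤29, objective 14.
(m,n)=(0,3): 6·0+4·3=12≤19, 3·0+6·3=18≤29, objective 12.
The best lattice point is (0,4), giving 16.

16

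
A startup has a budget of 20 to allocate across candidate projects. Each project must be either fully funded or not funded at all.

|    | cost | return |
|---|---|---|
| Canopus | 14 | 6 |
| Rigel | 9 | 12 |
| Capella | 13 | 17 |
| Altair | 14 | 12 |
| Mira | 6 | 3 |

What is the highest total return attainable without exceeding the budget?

20

Allowing fractional choices, the relaxed optimum would be about 26.4, but projects are indivisible.
Capella + Mira: cost 13 + 6 = 19 ≤ 20, return 17 + 3 = 20.
Rigel + Mira: cost 9 + 6 = 15 ≤ 20, return 12 + 3 = 15.
Capella: cost 13 ≤ 20, return 17.
Best is Capella and Mira with total return 20.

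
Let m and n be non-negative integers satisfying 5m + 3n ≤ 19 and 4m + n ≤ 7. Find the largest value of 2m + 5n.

(m,n)=(0,6): 5·0+3·6=18≤19, 4·0+1·6=6≤7, objective 30.
(m,n)=(0,5): 5·0+3·5=15≤19, 4·0+1·5=5≤7, objective 25.
No feasible integer point exceeds 30.

30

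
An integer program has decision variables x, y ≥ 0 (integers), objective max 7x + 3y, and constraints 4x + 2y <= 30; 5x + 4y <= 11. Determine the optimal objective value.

14

(x,y)=(2,0): 4·2+2·0=8≤30, 5·2+4·0=10≤11, objective 14.
(x,y)=(1,1): 4·1+2·1=6≤30, 5·1+4·1=9≤11, objective 10.
(x,y)=(1,0): 4·1+2·0=4≤30, 5·1+4·0=5≤11, objective 7.
The best lattice point is (2,0), giving 14.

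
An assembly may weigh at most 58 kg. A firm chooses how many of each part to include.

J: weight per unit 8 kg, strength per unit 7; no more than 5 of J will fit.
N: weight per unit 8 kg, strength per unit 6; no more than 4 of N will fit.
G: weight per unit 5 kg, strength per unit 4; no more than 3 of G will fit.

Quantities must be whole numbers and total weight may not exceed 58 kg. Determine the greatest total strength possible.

49

J has the best ratio (7/8); taking only J gives at most 5×7 = 35 (stopped by the supply cap of 5).
Mixing does better — 5×J, 1×N, and 2×G: weight 58 ≤ 58, strength 5·7 + 1·6 + 2·4 = 49.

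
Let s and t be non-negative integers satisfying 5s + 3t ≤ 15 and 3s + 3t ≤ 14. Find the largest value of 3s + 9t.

36

The continuous relaxation peaks at (0, 4.67) with value 42.00; rounding to a feasible lattice point costs some objective.
(s,t)=(0,4): 5·0+3·4=12≤15, 3·0+3·4=12≤14, objective 36.
(s,t)=(1,3): 5·1+3·3=14≤15, 3·1+3·3=12≤14, objective 30.
Maximum is 36 at (s,t)=(0,4).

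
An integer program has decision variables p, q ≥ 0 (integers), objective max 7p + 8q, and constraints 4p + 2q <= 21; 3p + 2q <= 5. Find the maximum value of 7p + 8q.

(p,q)=(0,2): 4·0+2·2=4≤21, 3·0+2·2=4≤5, objective 16.
(p,q)=(1,1): 4·1+2·1=6≤21, 3·1+2·1=5≤5, objective 15.
(p,q)=(0,1): 4·0+2·1=2≤21, 3·0+2·1=2≤5, objective 8.
Maximum is 16 at (p,q)=(0,2).

16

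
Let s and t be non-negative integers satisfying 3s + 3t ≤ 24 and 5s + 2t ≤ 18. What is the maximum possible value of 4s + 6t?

(s,t)=(0,8): 3·0+3·8=24≤24, 5·0+2·8=16≤18, objective 48.
(s,t)=(0,7): 3·0+3·7=21≤24, 5·0+2·7=14≤18, objective 42.
No feasible integer point exceeds 48.

48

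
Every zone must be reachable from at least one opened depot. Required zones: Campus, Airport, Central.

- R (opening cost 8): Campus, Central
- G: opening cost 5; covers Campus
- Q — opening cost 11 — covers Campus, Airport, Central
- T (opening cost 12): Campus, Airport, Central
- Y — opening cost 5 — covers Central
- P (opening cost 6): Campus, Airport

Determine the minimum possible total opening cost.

11

Q alone covers Campus, Airport, Central — every zone.
Total opening cost: 11.
No cover costs less than 11.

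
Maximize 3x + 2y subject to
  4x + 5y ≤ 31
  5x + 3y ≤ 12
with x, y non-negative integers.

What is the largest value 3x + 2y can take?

8

(x,y)=(0,4): 4·0+5·4=20≤31, 5·0+3·4=12≤12, objective 8.
(x,y)=(0,3): 4·0+5·3=15≤31, 5·0+3·3=9≤12, objective 6.
The best lattice point is (0,4), giving 8.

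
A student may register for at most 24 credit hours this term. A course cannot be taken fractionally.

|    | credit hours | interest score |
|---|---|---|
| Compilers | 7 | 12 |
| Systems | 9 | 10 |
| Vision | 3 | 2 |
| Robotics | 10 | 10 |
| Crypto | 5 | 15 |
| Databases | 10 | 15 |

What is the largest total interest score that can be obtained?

Compilers + Crypto + Databases: credit hours 7 + 5 + 10 = 22 ≤ 24, interest score 12 + 15 + 15 = 42.
Systems + Crypto + Databases: credit hours 9 + 5 + 10 = 24 ≤ 24, interest score 10 + 15 + 15 = 40.
Compilers + Systems + Vision + Crypto: credit hours 7 + 9 + 3 + 5 = 24 ≤ 24, interest score 12 + 10 + 2 + 15 = 39.
Best is Compilers, Crypto, and Databases with total interest score 42.

42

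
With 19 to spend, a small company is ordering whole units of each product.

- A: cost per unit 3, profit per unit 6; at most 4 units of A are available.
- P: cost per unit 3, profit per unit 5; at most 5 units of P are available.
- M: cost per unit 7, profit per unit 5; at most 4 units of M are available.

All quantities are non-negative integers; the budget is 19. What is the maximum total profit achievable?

A has the best ratio (6/3); taking only A gives at most 4×6 = 24 (stopped by the supply cap of 4).
Mixing does better — 4×A and 2×P: cost 18 ≤ 19, profit 4·6 + 2·5 = 34.

34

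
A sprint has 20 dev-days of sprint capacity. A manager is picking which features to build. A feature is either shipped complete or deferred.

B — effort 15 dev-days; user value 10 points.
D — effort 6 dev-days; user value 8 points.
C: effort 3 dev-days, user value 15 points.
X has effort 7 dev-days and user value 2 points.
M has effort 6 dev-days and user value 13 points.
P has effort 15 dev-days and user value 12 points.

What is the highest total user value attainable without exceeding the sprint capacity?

36

Allowing fractional choices, the relaxed optimum would be about 40.0, but features are indivisible.
C + X + M: effort 3 + 7 + 6 = 16 ≤ 20, user value 15 + 2 + 13 = 30.
D + C + M: effort 6 + 3 + 6 = 15 ≤ 20, user value 8 + 15 + 13 = 36.
Best is D, C, and M with total user value 36.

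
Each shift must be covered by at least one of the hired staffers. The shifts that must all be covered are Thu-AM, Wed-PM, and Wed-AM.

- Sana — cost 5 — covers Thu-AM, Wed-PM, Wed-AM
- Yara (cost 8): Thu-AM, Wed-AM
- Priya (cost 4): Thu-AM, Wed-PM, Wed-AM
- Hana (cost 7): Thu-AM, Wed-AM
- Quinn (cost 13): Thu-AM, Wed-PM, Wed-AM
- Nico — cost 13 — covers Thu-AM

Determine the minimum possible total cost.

4

Priya alone covers Thu-AM, Wed-PM, Wed-AM — every shift.
Total cost: 4.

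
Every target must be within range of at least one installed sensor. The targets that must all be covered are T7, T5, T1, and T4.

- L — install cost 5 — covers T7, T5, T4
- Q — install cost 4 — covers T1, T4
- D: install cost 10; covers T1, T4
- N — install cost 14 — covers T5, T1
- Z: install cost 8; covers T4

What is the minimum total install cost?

9

Choose L and Q: together they cover T7, T5, T1, T4 — every target.
Total install cost: 5 + 4 = 9.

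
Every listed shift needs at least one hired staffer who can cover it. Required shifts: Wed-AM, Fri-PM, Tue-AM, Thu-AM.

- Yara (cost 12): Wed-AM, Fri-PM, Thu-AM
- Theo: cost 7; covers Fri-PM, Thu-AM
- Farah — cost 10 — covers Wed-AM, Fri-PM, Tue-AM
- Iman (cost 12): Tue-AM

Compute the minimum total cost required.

17

Choose Theo and Farah: together they cover Wed-AM, Fri-PM, Tue-AM, Thu-AM — every shift.
Total cost: 7 + 10 = 17.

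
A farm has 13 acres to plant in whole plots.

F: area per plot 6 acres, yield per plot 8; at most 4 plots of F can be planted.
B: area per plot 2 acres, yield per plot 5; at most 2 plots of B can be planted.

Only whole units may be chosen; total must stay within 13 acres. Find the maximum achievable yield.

18

This is a bounded integer knapsack.
B has the best ratio (5/2); taking only B gives at most 2×5 = 10 (stopped by the supply cap of 2).
Mixing does better — 1×F and 2×B: area 10 ≤ 13, yield 1·8 + 2·5 = 18.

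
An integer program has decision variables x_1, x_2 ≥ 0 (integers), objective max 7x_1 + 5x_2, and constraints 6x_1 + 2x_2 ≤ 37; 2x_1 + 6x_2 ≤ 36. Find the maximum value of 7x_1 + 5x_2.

50

The continuous relaxation peaks at (4.69, 4.44) with value 55.00; rounding to a feasible lattice point costs some objective.
(x_1,x_2)=(5,3): 6·5+2·3=36≤37, 2·5+6·3=28≤36, objective 50.
(x_1,x_2)=(4,4): 6·4+2·4=32≤37, 2·4+6·4=32≤36, objective 48.
(x_1,x_2)=(3,5): 6·3+2·5=28≤37, 2·3+6·5=36≤36, objective 46.
(x_1,x_2)=(5,2): 6·5+2·2=34≤37, 2·5+6·2=22≤36, objective 45.
Maximum is 50 at (x_1,x_2)=(5,3).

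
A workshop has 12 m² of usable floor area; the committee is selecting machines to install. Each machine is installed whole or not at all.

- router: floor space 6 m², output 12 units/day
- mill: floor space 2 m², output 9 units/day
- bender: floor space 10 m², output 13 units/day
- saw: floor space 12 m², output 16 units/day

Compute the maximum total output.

Take mill and bender: floor space 2 + 10 = 12 ≤ 12, output 9 + 13 = 22.
No other feasible combination does better.

22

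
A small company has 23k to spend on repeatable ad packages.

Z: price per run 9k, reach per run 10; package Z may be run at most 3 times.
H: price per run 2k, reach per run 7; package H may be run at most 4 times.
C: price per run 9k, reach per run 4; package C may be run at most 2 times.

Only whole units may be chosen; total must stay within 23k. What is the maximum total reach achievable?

Take 1×Z and 4×H: price 17 ≤ 23, reach 1·10 + 4·7 = 38.
H has the best ratio (7/2) and is taken to its limit of 4; remaining capacity is filled optimally with the others.

38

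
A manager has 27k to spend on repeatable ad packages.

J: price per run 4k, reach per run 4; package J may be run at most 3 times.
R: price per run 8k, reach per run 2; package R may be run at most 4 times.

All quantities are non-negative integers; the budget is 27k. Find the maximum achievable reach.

14

J has the best ratio (4/4); taking only J gives at most 3×4 = 12 (stopped by the supply cap of 3).
Mixing does better — 3×J and 1×R: price 20 ≤ 27, reach 3·4 + 1·2 = 14.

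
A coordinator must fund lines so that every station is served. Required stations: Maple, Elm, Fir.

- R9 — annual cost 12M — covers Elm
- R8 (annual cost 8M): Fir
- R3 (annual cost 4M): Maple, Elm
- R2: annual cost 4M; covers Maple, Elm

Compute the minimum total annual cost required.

12

Choose R8 and R3: together they cover Maple, Elm, Fir — every station.
Total annual cost: 8 + 4 = 12.
No cover costs less than 12.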